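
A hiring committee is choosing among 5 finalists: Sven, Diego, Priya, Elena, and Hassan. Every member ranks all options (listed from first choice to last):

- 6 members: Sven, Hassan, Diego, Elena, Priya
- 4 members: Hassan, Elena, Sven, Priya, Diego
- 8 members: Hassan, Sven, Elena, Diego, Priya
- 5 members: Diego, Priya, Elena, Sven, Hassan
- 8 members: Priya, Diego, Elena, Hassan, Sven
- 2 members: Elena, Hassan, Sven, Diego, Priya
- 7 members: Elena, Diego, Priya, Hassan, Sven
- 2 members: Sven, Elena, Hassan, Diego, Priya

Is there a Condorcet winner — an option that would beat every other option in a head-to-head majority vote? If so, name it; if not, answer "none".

Elena

Elena vs Sven: 26–16 for Elena.
Elena vs Diego: 23–19 for Elena.
Elena vs Priya: 29–13 for Elena.
Elena vs Hassan: 24–18 for Elena.
Elena beats every other option head-to-head.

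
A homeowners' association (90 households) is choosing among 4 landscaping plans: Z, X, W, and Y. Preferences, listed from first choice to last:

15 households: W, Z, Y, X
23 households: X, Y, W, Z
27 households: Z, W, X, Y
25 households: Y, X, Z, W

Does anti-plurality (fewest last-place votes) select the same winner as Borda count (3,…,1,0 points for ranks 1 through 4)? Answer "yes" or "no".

Anti-plurality — last-place votes: Z 23, X 15, W 25, Y 27. Winner: X.
Borda — scores: Z 136, X 146, W 122, Y 136. Winner: X.
The two methods agree.

yes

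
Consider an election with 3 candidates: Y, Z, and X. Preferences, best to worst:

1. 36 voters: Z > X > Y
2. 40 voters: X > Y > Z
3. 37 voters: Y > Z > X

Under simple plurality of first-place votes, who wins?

X

First-place votes: Y 37, Z 36, X 40.
X has the most first-place votes.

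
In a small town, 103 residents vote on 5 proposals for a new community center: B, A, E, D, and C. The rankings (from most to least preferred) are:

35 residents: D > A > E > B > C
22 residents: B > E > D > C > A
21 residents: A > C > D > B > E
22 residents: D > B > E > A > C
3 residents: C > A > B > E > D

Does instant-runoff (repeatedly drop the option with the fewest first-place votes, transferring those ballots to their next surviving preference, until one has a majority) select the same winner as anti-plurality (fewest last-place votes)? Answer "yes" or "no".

Instant-runoff — R1 B 22, A 21, E 0, D 57, C 3 (D winner). Winner: D.
Anti-plurality — last-place votes: B 0, A 22, E 21, D 3, C 57. Winner: B.
The two methods disagree.

no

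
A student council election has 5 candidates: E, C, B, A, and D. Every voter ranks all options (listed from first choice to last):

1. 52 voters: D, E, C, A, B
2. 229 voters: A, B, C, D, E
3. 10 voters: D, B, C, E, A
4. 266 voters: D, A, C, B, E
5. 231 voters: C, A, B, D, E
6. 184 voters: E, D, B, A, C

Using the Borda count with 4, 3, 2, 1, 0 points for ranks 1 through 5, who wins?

E: 52·3 + 229·0 + 10·1 + 266·0 + 231·0 + 184·4 = 902
C: 52·2 + 229·2 + 10·2 + 266·2 + 231·4 + 184·0 = 2038
B: 52·0 + 229·3 + 10·3 + 266·1 + 231·2 + 184·2 = 1813
A: 52·1 + 229·4 + 10·0 + 266·3 + 231·3 + 184·1 = 2643
D: 52·4 + 229·1 + 10·4 + 266·4 + 231·1 + 184·3 = 2324
A has the highest Borda score (2643).

A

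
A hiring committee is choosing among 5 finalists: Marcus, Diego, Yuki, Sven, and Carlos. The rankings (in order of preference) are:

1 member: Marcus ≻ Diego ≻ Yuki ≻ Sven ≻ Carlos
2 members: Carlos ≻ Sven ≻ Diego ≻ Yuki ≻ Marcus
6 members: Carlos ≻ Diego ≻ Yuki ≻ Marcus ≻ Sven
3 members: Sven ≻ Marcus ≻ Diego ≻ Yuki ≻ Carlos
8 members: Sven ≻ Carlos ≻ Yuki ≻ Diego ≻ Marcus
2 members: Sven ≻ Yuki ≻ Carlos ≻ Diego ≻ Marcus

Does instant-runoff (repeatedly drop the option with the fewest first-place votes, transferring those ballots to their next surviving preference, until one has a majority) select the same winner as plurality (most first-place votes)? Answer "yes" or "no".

yes

Instant-runoff — R1 Marcus 1, Diego 0, Yuki 0, Sven 13, Carlos 8 (Sven winner). Winner: Sven.
Plurality — first-place votes: Marcus 1, Diego 0, Yuki 0, Sven 13, Carlos 8. Winner: Sven.
The two methods agree.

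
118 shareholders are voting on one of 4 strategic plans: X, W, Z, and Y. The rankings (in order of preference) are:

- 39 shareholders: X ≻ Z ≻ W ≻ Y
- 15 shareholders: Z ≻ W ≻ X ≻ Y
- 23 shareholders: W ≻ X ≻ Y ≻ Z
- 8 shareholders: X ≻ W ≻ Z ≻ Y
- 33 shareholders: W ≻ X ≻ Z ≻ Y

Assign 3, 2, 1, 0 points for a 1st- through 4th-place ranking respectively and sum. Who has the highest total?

X

X: 39·3 + 15·1 + 23·2 + 8·3 + 33·2 = 268
W: 39·1 + 15·2 + 23·3 + 8·2 + 33·3 = 253
Z: 39·2 + 15·3 + 23·0 + 8·1 + 33·1 = 164
Y: 39·0 + 15·0 + 23·1 + 8·0 + 33·0 = 23
X has the highest Borda score (268).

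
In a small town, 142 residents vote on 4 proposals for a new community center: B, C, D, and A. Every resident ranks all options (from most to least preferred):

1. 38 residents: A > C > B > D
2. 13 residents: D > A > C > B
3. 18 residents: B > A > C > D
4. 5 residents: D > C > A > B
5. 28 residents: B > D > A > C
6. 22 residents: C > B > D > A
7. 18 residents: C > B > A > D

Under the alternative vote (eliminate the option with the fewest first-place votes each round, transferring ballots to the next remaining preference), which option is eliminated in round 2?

Round 1: B 46, C 40, D 18, A 38. Eliminate D.
Round 2: B 46, C 45, A 51. Eliminate C.

C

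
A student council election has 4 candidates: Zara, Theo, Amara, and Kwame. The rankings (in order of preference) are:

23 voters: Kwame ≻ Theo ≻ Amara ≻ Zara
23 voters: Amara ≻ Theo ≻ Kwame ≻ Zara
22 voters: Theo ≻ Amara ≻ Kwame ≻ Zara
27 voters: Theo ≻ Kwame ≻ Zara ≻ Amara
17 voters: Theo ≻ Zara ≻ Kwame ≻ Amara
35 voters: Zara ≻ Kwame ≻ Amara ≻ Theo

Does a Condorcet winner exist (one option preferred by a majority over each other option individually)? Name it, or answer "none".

Theo

Theo vs Zara: 112–35 for Theo.
Theo vs Amara: 89–58 for Theo.
Theo vs Kwame: 89–58 for Theo.
Theo beats every other option head-to-head.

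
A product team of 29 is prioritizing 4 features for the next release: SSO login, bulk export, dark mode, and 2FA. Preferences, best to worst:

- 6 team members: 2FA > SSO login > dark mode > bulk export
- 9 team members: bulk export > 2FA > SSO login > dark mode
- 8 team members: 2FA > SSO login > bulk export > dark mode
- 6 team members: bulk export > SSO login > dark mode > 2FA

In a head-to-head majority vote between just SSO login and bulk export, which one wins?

Voters preferring SSO login to bulk export: 14; preferring bulk export to SSO login: 15.
bulk export wins the head-to-head.

bulk export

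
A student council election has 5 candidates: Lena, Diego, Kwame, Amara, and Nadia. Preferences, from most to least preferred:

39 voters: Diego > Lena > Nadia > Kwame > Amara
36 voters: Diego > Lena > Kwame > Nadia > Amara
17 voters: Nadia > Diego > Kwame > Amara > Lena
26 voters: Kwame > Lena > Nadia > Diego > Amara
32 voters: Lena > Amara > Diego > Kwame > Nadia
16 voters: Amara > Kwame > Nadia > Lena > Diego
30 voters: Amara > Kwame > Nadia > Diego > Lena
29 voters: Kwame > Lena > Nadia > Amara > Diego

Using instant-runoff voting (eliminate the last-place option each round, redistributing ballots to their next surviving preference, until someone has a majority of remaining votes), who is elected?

Round 1: Lena 32, Diego 75, Kwame 55, Amara 46, Nadia 17. Eliminate Nadia.
Round 2: Lena 32, Diego 92, Kwame 55, Amara 46. Eliminate Lena.
Round 3: Diego 92, Kwame 55, Amara 78. Eliminate Kwame.
Round 4: Diego 118, Amara 107. Diego has a majority.

Diego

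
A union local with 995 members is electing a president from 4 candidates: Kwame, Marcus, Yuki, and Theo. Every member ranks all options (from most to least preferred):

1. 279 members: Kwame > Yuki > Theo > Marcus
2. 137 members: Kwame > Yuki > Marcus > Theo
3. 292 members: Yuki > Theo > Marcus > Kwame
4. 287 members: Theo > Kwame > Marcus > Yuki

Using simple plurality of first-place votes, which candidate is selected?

First-place votes: Kwame 416, Marcus 0, Yuki 292, Theo 287.
Kwame has the most first-place votes.

Kwame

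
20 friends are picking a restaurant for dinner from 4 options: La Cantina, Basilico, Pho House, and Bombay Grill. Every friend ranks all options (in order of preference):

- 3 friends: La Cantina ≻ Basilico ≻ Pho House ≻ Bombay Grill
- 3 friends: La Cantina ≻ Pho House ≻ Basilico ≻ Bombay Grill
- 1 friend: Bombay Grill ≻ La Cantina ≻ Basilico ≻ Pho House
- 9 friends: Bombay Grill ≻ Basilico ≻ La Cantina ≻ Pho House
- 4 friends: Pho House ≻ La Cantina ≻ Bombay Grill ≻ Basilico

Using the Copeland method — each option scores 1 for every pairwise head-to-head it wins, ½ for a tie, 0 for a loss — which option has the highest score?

La Cantina: beats Basilico and Pho House; ties Bombay Grill → score 2.5.
Basilico: beats Pho House; loses to La Cantina and Bombay Grill → score 1.
Pho House: ties Bombay Grill; loses to La Cantina and Basilico → score 0.5.
Bombay Grill: beats Basilico; ties La Cantina and Pho House → score 2.
La Cantina has the best pairwise record.

La Cantina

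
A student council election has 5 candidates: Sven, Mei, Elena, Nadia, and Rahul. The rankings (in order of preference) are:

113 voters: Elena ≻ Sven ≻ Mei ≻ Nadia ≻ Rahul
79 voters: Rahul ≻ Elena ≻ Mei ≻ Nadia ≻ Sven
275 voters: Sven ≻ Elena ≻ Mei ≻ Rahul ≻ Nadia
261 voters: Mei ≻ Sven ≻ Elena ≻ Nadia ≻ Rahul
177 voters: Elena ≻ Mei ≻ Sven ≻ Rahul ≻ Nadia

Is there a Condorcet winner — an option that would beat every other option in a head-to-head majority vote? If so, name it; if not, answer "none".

none

Checking pairwise contests:
Mei beats Sven 517–388.
Elena beats Mei 644–261.
Sven beats Elena 536–369.
Sven beats Nadia 826–79.
Sven beats Rahul 826–79.
Every option loses at least one head-to-head, so there is no Condorcet winner.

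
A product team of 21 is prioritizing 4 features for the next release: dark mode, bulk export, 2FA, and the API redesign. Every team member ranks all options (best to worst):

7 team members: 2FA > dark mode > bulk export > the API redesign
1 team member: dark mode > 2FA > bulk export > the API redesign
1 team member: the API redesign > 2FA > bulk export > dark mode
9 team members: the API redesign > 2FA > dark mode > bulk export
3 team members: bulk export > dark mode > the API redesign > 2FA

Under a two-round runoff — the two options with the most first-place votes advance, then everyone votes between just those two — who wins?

the API redesign

Round 1 first-place votes: dark mode 1, bulk export 3, 2FA 7, the API redesign 10.
the API redesign and 2FA advance.
Runoff: the API redesign is preferred to 2FA by 13 voters; 2FA by 8.
the API redesign wins the runoff.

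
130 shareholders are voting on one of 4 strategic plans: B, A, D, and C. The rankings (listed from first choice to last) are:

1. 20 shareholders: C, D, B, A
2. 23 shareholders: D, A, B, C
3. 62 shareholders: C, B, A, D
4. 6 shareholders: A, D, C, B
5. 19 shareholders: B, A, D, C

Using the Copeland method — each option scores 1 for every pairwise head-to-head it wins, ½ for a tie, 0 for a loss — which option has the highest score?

C

B: beats A and D; loses to C → score 2.
A: beats D; loses to B and C → score 1.
D: loses to B, A, and C → score 0.
C: beats B, A, and D → score 3.
C has the best pairwise record.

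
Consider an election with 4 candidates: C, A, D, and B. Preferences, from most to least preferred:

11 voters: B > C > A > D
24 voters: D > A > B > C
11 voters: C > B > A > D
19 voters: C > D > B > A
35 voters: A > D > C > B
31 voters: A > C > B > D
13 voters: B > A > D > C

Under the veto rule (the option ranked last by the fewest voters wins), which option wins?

Last-place votes: C 37, A 19, D 53, B 35.
A is ranked last by the fewest voters, so A wins.

A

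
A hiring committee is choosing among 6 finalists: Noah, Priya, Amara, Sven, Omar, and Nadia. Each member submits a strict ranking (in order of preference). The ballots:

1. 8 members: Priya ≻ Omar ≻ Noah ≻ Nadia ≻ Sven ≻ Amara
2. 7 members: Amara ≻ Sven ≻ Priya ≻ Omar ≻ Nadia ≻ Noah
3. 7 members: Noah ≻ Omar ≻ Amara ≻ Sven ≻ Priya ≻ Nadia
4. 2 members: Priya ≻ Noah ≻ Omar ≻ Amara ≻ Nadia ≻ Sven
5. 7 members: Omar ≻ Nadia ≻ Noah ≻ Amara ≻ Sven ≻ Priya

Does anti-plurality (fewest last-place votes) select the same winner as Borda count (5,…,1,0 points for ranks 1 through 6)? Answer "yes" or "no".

yes

Anti-plurality — last-place votes: Noah 7, Priya 7, Amara 8, Sven 2, Omar 0, Nadia 7. Winner: Omar.
Borda — scores: Noah 88, Priya 78, Amara 74, Sven 57, Omar 115, Nadia 53. Winner: Omar.
The two methods agree.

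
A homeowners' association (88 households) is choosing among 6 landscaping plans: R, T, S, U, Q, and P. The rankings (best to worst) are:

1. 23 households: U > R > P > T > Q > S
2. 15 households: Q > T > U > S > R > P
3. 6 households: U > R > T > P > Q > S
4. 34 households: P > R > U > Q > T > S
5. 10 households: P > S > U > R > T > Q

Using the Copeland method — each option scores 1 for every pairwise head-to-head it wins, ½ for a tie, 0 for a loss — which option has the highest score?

R: beats T, S, and Q; ties P; loses to U → score 3.5.
T: beats S; loses to R, U, Q, and P → score 1.
S: loses to R, T, U, Q, and P → score 0.
U: beats R, T, S, and Q; ties P → score 4.5.
Q: beats T and S; loses to R, U, and P → score 2.
P: beats T, S, and Q; ties R and U → score 4.
U has the best pairwise record.

U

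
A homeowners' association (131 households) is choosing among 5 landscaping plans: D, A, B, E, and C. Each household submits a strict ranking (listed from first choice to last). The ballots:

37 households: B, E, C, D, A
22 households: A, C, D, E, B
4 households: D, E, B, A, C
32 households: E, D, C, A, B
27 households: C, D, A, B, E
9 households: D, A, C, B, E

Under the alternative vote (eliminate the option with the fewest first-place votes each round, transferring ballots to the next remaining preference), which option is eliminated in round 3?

E

Round 1: D 13, A 22, B 37, E 32, C 27. Eliminate D.
Round 2: A 31, B 37, E 36, C 27. Eliminate C.
Round 3: A 58, B 37, E 36. Eliminate E.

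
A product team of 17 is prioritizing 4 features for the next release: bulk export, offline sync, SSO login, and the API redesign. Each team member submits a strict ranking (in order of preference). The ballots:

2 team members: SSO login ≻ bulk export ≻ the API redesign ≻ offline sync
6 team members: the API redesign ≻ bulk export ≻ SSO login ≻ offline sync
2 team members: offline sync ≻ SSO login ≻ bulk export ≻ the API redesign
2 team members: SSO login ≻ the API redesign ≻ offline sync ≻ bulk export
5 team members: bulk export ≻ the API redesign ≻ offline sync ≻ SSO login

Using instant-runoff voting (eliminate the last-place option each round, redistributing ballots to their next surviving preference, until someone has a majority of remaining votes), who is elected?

Round 1: bulk export 5, offline sync 2, SSO login 4, the API redesign 6. Eliminate offline sync.
Round 2: bulk export 5, SSO login 6, the API redesign 6. Eliminate bulk export.
Round 3: SSO login 6, the API redesign 11. The API redesign has a majority.

the API redesign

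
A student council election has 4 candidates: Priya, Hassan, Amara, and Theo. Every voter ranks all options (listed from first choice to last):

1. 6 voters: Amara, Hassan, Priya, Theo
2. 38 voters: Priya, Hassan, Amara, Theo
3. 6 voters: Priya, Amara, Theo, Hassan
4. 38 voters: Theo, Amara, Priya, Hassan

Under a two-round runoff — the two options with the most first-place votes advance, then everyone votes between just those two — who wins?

Priya

Round 1 first-place votes: Priya 44, Hassan 0, Amara 6, Theo 38.
Priya and Theo advance.
Runoff: Priya is preferred to Theo by 50 voters; Theo by 38.
Priya wins the runoff.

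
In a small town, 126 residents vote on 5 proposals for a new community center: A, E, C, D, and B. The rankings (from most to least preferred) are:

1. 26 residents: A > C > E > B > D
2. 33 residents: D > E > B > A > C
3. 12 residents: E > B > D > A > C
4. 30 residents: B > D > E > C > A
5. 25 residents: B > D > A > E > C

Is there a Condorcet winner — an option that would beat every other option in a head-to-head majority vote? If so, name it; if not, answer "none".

Checking pairwise contests:
E beats A 75–51.
D beats E 88–38.
A beats C 96–30.
B beats D 93–33.
E beats B 71–55.
Every option loses at least one head-to-head, so there is no Condorcet winner.

none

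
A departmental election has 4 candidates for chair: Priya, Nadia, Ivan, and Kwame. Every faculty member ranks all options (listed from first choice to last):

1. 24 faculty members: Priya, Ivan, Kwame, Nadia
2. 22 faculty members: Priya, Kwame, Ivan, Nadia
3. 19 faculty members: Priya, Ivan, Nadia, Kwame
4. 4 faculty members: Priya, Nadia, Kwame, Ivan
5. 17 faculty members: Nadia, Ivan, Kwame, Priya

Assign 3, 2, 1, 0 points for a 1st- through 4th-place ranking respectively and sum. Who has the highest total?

Priya

Priya: 24·3 + 22·3 + 19·3 + 4·3 + 17·0 = 207
Nadia: 24·0 + 22·0 + 19·1 + 4·2 + 17·3 = 78
Ivan: 24·2 + 22·1 + 19·2 + 4·0 + 17·2 = 142
Kwame: 24·1 + 22·2 + 19·0 + 4·1 + 17·1 = 89
Priya has the highest Borda score (207).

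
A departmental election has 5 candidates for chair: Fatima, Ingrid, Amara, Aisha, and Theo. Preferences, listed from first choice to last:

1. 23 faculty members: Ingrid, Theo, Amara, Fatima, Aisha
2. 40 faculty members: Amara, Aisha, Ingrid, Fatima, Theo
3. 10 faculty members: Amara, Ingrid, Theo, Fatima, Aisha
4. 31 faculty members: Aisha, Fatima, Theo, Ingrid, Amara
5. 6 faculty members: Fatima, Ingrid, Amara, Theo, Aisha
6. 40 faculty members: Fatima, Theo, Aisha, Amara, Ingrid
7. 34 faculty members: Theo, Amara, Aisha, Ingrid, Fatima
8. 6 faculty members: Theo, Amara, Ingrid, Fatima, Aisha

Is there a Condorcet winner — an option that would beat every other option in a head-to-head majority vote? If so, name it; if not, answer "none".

none

Checking pairwise contests:
Ingrid beats Fatima 113–77.
Amara beats Ingrid 130–60.
Theo beats Amara 134–56.
Amara beats Aisha 119–71.
Fatima beats Theo 117–73.
Every option loses at least one head-to-head, so there is no Condorcet winner.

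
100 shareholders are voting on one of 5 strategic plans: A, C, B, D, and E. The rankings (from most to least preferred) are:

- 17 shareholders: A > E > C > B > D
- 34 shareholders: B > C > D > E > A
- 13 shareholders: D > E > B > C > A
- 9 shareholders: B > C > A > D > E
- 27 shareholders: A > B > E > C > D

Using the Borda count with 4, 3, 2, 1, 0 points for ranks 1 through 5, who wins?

A: 17·4 + 34·0 + 13·0 + 9·2 + 27·4 = 194
C: 17·2 + 34·3 + 13·1 + 9·3 + 27·1 = 203
B: 17·1 + 34·4 + 13·2 + 9·4 + 27·3 = 296
D: 17·0 + 34·2 + 13·4 + 9·1 + 27·0 = 129
E: 17·3 + 34·1 + 13·3 + 9·0 + 27·2 = 178
B has the highest Borda score (296).

B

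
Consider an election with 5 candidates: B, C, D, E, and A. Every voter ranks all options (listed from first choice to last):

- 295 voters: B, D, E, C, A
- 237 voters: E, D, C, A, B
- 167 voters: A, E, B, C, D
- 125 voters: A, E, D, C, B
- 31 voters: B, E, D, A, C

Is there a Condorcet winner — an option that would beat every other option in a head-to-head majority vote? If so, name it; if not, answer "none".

E vs B: 529–326 for E.
E vs C: 855–0 for E.
E vs D: 560–295 for E.
E vs A: 563–292 for E.
E beats every other option head-to-head.

E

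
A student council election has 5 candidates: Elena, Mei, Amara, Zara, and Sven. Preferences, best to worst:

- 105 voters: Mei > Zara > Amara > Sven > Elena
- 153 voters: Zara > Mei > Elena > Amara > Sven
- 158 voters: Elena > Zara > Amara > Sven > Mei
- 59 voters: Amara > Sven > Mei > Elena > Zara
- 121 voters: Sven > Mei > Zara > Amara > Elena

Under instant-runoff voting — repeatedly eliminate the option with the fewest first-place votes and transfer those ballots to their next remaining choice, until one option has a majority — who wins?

Round 1: Elena 158, Mei 105, Amara 59, Zara 153, Sven 121. Eliminate Amara.
Round 2: Elena 158, Mei 105, Zara 153, Sven 180. Eliminate Mei.
Round 3: Elena 158, Zara 258, Sven 180. Eliminate Elena.
Round 4: Zara 416, Sven 180. Zara has a majority.

Zara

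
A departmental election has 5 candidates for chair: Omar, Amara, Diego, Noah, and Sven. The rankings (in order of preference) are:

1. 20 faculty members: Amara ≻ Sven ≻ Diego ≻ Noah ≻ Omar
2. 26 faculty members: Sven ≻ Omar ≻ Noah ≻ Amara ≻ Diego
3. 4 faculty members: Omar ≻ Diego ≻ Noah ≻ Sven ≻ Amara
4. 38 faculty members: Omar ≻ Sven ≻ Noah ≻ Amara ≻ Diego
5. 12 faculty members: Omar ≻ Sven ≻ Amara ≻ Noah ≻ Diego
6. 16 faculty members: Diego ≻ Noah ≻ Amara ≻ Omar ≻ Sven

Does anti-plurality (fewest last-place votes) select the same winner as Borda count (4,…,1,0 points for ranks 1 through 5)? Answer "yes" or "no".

no

Anti-plurality — last-place votes: Omar 20, Amara 4, Diego 76, Noah 0, Sven 16. Winner: Noah.
Borda — scores: Omar 310, Amara 200, Diego 116, Noah 216, Sven 318. Winner: Sven.
The two methods disagree.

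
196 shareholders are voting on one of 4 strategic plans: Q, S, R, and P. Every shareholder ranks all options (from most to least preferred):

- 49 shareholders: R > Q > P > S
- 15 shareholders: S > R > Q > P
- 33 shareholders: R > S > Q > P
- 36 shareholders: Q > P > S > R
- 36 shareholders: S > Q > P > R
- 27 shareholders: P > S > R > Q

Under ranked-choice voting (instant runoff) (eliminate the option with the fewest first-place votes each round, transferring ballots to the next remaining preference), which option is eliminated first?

P

Round 1: Q 36, S 51, R 82, P 27. Eliminate P.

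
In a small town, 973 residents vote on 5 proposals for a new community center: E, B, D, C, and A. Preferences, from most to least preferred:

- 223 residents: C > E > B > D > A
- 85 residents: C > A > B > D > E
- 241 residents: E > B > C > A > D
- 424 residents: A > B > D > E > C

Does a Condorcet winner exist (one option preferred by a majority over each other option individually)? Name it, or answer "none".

Checking pairwise contests:
B beats E 509–464.
A beats B 509–464.
B beats D 973–0.
E beats C 665–308.
C beats A 549–424.
Every option loses at least one head-to-head, so there is no Condorcet winner.

none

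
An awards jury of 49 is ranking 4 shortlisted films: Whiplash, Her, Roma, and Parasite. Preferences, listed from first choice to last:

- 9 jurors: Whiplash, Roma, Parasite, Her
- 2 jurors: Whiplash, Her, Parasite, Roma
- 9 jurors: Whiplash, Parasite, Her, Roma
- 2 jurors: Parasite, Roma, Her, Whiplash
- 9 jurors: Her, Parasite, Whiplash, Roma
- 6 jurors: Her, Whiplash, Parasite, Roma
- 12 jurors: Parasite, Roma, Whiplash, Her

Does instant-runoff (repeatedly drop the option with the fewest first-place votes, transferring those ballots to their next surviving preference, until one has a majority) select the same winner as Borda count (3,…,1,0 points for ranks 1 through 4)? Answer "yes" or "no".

no

Instant-runoff — R1 Whiplash 20, Her 15, Roma 0, Parasite 14 (Roma out); R2 Whiplash 20, Her 15, Parasite 14 (Parasite out); R3 Whiplash 32, Her 17 (Whiplash winner). Winner: Whiplash.
Borda — scores: Whiplash 93, Her 60, Roma 46, Parasite 95. Winner: Parasite.
The two methods disagree.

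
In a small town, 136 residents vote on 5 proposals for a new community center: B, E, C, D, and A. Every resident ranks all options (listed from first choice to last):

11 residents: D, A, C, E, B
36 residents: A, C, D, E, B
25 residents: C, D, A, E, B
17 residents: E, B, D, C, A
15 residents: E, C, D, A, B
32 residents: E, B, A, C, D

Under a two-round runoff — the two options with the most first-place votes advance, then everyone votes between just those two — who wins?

Round 1 first-place votes: B 0, E 64, C 25, D 11, A 36.
E and A advance.
Runoff: E is preferred to A by 64 voters; A by 72.
A wins the runoff.

A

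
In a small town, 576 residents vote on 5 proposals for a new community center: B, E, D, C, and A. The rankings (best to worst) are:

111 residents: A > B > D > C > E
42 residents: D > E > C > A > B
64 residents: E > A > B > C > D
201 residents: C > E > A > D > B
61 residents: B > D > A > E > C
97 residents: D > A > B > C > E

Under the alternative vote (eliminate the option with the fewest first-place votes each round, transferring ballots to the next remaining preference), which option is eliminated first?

B

Round 1: B 61, E 64, D 139, C 201, A 111. Eliminate B.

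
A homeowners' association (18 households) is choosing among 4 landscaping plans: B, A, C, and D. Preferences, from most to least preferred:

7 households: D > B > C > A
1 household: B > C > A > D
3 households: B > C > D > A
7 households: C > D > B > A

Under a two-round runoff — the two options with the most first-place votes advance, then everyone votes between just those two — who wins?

C

Round 1 first-place votes: B 4, A 0, C 7, D 7.
C and D advance.
Runoff: C is preferred to D by 11 voters; D by 7.
C wins the runoff.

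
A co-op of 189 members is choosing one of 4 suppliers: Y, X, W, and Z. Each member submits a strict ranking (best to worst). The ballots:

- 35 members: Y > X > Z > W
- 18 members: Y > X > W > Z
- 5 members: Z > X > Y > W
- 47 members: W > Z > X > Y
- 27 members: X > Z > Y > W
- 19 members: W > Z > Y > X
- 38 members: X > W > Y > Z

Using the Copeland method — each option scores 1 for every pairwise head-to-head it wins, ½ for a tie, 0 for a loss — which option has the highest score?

Y: loses to X, W, and Z → score 0.
X: beats Y, W, and Z → score 3.
W: beats Y and Z; loses to X → score 2.
Z: beats Y; loses to X and W → score 1.
X has the best pairwise record.

X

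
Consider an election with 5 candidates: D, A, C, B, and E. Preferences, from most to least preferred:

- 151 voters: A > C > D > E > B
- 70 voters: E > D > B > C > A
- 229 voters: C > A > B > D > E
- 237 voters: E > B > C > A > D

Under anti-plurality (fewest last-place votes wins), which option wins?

Last-place votes: D 237, A 70, C 0, B 151, E 229.
C is ranked last by the fewest voters, so C wins.

C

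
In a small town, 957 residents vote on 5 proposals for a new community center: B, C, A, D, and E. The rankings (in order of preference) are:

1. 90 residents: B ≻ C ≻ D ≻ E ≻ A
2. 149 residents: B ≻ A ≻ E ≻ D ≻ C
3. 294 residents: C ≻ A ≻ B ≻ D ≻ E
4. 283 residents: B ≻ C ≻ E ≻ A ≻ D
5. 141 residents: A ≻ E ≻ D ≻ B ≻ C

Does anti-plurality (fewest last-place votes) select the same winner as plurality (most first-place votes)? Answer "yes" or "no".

yes

Anti-plurality — last-place votes: B 0, C 290, A 90, D 283, E 294. Winner: B.
Plurality — first-place votes: B 522, C 294, A 141, D 0, E 0. Winner: B.
The two methods agree.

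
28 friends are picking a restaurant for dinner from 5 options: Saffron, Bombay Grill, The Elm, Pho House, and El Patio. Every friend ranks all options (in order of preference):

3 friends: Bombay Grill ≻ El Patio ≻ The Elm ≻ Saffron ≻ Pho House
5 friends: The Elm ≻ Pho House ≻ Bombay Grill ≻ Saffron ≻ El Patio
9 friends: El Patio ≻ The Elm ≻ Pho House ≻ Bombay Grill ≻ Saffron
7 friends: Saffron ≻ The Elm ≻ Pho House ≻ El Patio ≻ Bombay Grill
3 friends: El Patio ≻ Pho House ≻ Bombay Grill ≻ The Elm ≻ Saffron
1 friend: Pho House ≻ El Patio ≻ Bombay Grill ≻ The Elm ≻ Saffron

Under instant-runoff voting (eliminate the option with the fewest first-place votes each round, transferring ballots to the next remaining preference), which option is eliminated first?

Round 1: Saffron 7, Bombay Grill 3, The Elm 5, Pho House 1, El Patio 12. Eliminate Pho House.

Pho House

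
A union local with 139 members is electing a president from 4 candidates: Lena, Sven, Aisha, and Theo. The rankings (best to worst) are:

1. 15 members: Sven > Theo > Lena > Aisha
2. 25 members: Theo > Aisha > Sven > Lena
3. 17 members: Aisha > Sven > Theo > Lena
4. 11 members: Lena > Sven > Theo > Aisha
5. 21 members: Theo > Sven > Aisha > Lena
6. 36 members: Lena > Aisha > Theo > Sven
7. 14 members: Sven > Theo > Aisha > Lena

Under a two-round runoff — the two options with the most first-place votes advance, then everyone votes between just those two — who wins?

Theo

Round 1 first-place votes: Lena 47, Sven 29, Aisha 17, Theo 46.
Lena and Theo advance.
Runoff: Lena is preferred to Theo by 47 voters; Theo by 92.
Theo wins the runoff.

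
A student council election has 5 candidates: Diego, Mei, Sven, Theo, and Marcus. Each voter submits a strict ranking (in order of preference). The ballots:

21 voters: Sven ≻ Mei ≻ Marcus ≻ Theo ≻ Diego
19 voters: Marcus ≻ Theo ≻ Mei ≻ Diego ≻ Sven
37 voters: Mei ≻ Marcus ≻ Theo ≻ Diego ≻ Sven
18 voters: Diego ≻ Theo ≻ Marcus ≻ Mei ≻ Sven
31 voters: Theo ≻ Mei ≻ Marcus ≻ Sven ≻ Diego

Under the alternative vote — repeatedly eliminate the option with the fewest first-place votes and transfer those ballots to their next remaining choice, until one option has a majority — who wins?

Round 1: Diego 18, Mei 37, Sven 21, Theo 31, Marcus 19. Eliminate Diego.
Round 2: Mei 37, Sven 21, Theo 49, Marcus 19. Eliminate Marcus.
Round 3: Mei 37, Sven 21, Theo 68. Theo has a majority.

Theo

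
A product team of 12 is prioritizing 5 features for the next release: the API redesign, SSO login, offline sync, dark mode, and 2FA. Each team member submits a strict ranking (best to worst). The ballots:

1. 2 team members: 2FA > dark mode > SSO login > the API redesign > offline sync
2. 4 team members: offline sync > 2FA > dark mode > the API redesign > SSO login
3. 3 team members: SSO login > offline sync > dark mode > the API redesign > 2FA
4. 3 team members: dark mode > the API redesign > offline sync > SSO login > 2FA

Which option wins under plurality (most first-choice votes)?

offline sync

First-place votes: the API redesign 0, SSO login 3, offline sync 4, dark mode 3, 2FA 2.
offline sync has the most first-place votes.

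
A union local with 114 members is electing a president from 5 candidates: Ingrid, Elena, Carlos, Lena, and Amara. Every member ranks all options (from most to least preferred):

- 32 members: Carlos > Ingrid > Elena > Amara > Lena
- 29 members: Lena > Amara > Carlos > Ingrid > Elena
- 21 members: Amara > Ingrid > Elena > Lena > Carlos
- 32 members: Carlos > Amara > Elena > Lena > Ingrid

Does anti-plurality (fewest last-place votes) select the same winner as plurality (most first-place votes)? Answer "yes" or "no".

Anti-plurality — last-place votes: Ingrid 32, Elena 29, Carlos 21, Lena 32, Amara 0. Winner: Amara.
Plurality — first-place votes: Ingrid 0, Elena 0, Carlos 64, Lena 29, Amara 21. Winner: Carlos.
The two methods disagree.

no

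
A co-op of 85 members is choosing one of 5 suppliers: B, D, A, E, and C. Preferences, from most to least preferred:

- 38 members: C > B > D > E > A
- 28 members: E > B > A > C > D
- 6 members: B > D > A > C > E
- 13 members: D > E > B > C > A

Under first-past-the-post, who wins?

First-place votes: B 6, D 13, A 0, E 28, C 38.
C has the most first-place votes.

C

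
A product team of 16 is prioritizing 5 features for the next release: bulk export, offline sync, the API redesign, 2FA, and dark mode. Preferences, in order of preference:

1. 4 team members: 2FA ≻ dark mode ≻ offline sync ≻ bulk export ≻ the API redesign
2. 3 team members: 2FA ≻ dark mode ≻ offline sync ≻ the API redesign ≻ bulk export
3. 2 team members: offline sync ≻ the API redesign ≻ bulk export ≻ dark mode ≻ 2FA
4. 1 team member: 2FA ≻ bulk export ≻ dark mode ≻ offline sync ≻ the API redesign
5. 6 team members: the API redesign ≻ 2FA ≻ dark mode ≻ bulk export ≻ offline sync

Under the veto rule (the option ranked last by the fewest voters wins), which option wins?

dark mode

Last-place votes: bulk export 3, offline sync 6, the API redesign 5, 2FA 2, dark mode 0.
dark mode is ranked last by the fewest voters, so dark mode wins.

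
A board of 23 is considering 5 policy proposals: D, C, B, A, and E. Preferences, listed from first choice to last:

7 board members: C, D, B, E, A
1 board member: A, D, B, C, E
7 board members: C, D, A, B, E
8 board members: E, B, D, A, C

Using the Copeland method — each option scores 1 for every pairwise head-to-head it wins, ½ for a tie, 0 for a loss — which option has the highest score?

D: beats B, A, and E; loses to C → score 3.
C: beats D, B, A, and E → score 4.
B: beats A and E; loses to D and C → score 2.
A: loses to D, C, B, and E → score 0.
E: beats A; loses to D, C, and B → score 1.
C has the best pairwise record.

C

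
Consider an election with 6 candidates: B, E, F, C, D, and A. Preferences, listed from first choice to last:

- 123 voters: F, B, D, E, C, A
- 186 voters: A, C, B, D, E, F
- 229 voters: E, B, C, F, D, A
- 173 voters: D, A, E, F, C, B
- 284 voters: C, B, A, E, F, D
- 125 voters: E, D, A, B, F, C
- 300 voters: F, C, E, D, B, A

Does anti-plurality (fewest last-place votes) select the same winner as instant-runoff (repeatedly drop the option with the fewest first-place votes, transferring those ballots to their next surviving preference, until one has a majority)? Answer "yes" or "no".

Anti-plurality — last-place votes: B 173, E 0, F 186, C 125, D 284, A 652. Winner: E.
Instant-runoff — R1 B 0, E 354, F 423, C 284, D 173, A 186 (B out); R2 E 354, F 423, C 284, D 173, A 186 (D out); R3 E 354, F 423, C 284, A 359 (C out); R4 E 354, F 423, A 643 (E out); R5 F 652, A 768 (A winner). Winner: A.
The two methods disagree.

no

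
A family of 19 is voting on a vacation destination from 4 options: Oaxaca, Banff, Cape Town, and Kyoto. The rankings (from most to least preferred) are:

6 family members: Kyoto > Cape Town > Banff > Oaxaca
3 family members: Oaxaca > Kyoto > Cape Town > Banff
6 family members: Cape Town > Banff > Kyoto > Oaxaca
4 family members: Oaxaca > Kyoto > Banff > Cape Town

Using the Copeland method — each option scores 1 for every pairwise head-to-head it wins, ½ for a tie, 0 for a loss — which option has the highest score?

Oaxaca: loses to Banff, Cape Town, and Kyoto → score 0.
Banff: beats Oaxaca; loses to Cape Town and Kyoto → score 1.
Cape Town: beats Oaxaca and Banff; loses to Kyoto → score 2.
Kyoto: beats Oaxaca, Banff, and Cape Town → score 3.
Kyoto has the best pairwise record.

Kyoto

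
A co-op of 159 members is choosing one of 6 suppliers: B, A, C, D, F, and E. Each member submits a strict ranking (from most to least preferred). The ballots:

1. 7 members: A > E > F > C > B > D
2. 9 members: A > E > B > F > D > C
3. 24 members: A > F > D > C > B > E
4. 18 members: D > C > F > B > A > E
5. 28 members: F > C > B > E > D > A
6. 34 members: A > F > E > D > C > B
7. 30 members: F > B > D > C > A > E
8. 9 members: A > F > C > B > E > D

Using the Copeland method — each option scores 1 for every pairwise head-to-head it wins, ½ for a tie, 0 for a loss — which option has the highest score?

B: beats D and E; loses to A, C, and F → score 2.
A: beats B, C, D, F, and E → score 5.
C: beats B and E; loses to A, D, and F → score 2.
D: beats C; loses to B, A, F, and E → score 1.
F: beats B, C, D, and E; loses to A → score 4.
E: beats D; loses to B, A, C, and F → score 1.
A has the best pairwise record.

A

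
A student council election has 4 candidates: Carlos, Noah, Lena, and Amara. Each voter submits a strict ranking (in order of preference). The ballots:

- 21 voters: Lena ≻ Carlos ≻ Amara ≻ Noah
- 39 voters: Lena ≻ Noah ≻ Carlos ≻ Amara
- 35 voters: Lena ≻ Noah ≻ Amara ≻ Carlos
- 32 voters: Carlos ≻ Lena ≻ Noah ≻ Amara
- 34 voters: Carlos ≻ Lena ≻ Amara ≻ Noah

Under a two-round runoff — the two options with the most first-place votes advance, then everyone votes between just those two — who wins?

Lena

Round 1 first-place votes: Carlos 66, Noah 0, Lena 95, Amara 0.
Lena and Carlos advance.
Runoff: Lena is preferred to Carlos by 95 voters; Carlos by 66.
Lena wins the runoff.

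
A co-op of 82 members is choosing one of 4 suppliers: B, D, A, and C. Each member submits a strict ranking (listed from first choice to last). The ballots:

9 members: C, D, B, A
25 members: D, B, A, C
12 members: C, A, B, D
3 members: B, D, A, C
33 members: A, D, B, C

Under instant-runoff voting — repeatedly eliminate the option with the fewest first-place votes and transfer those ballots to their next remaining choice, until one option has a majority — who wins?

Round 1: B 3, D 25, A 33, C 21. Eliminate B.
Round 2: D 28, A 33, C 21. Eliminate C.
Round 3: D 37, A 45. A has a majority.

A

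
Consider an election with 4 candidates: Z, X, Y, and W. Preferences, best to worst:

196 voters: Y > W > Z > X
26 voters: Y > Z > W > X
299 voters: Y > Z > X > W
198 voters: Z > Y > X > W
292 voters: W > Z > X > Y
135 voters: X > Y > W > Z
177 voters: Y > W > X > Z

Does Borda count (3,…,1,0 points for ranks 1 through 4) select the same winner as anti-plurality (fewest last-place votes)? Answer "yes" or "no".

no

Borda — scores: Z 2024, X 1371, Y 2760, W 1783. Winner: Y.
Anti-plurality — last-place votes: Z 312, X 222, Y 292, W 497. Winner: X.
The two methods disagree.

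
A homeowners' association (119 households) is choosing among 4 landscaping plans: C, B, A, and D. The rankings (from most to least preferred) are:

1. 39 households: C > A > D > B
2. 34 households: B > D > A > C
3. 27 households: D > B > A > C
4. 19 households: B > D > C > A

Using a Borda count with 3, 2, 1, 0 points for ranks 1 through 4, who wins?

D

C: 39·3 + 34·0 + 27·0 + 19·1 = 136
B: 39·0 + 34·3 + 27·2 + 19·3 = 213
A: 39·2 + 34·1 + 27·1 + 19·0 = 139
D: 39·1 + 34·2 + 27·3 + 19·2 = 226
D has the highest Borda score (226).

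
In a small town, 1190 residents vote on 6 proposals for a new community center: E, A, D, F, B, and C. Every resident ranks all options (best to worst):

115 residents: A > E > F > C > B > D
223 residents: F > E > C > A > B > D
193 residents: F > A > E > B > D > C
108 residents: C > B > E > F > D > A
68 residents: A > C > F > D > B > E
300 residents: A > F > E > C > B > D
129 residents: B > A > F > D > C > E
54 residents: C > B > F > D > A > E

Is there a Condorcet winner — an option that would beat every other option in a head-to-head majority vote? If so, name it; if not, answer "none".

A

A vs E: 859–331 for A.
A vs D: 1028–162 for A.
A vs F: 612–578 for A.
A vs B: 899–291 for A.
A vs C: 805–385 for A.
A beats every other option head-to-head.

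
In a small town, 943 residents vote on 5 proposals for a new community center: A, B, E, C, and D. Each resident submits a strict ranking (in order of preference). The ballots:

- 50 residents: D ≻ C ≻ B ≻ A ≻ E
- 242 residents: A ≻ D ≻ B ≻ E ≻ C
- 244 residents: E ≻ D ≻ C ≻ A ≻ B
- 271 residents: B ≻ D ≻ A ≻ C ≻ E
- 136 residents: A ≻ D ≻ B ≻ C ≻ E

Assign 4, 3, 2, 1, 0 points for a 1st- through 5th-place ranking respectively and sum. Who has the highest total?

D

A: 50·1 + 242·4 + 244·1 + 271·2 + 136·4 = 2348
B: 50·2 + 242·2 + 244·0 + 271·4 + 136·2 = 1940
E: 50·0 + 242·1 + 244·4 + 271·0 + 136·0 = 1218
C: 50·3 + 242·0 + 244·2 + 271·1 + 136·1 = 1045
D: 50·4 + 242·3 + 244·3 + 271·3 + 136·3 = 2879
D has the highest Borda score (2879).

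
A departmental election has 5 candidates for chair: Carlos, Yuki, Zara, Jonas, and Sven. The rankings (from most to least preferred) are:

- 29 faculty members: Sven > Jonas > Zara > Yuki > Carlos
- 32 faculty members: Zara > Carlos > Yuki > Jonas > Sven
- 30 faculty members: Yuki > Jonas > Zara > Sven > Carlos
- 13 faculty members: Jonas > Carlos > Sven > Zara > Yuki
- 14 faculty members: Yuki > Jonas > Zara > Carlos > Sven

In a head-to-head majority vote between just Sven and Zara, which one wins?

Voters preferring Sven to Zara: 42; preferring Zara to Sven: 76.
Zara wins the head-to-head.

Zara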